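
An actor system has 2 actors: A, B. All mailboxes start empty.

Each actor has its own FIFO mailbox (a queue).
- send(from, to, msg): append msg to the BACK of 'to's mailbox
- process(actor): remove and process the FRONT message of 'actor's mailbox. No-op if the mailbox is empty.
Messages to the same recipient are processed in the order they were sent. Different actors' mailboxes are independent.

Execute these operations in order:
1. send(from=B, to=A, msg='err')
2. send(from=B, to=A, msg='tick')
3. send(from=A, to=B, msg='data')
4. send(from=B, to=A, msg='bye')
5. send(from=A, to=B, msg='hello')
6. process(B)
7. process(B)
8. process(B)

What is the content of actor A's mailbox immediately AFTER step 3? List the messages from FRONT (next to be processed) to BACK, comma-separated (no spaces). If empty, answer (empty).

After 1 (send(from=B, to=A, msg='err')): A:[err] B:[]
After 2 (send(from=B, to=A, msg='tick')): A:[err,tick] B:[]
After 3 (send(from=A, to=B, msg='data')): A:[err,tick] B:[data]

err,tick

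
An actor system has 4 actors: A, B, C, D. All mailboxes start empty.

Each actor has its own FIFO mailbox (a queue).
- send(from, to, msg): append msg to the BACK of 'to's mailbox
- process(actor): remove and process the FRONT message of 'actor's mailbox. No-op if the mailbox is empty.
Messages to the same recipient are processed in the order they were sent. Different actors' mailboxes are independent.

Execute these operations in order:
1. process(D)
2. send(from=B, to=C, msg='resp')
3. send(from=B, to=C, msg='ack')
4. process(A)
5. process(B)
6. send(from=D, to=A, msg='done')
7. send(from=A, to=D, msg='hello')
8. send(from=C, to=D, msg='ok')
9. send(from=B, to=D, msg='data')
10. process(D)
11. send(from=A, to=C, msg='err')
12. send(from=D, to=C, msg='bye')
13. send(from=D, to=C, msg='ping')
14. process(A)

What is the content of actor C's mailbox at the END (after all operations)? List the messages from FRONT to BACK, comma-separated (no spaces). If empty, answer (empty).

After 1 (process(D)): A:[] B:[] C:[] D:[]
After 2 (send(from=B, to=C, msg='resp')): A:[] B:[] C:[resp] D:[]
After 3 (send(from=B, to=C, msg='ack')): A:[] B:[] C:[resp,ack] D:[]
After 4 (process(A)): A:[] B:[] C:[resp,ack] D:[]
After 5 (process(B)): A:[] B:[] C:[resp,ack] D:[]
After 6 (send(from=D, to=A, msg='done')): A:[done] B:[] C:[resp,ack] D:[]
After 7 (send(from=A, to=D, msg='hello')): A:[done] B:[] C:[resp,ack] D:[hello]
After 8 (send(from=C, to=D, msg='ok')): A:[done] B:[] C:[resp,ack] D:[hello,ok]
After 9 (send(from=B, to=D, msg='data')): A:[done] B:[] C:[resp,ack] D:[hello,ok,data]
After 10 (process(D)): A:[done] B:[] C:[resp,ack] D:[ok,data]
After 11 (send(from=A, to=C, msg='err')): A:[done] B:[] C:[resp,ack,err] D:[ok,data]
After 12 (send(from=D, to=C, msg='bye')): A:[done] B:[] C:[resp,ack,err,bye] D:[ok,data]
After 13 (send(from=D, to=C, msg='ping')): A:[done] B:[] C:[resp,ack,err,bye,ping] D:[ok,data]
After 14 (process(A)): A:[] B:[] C:[resp,ack,err,bye,ping] D:[ok,data]

Answer: resp,ack,err,bye,ping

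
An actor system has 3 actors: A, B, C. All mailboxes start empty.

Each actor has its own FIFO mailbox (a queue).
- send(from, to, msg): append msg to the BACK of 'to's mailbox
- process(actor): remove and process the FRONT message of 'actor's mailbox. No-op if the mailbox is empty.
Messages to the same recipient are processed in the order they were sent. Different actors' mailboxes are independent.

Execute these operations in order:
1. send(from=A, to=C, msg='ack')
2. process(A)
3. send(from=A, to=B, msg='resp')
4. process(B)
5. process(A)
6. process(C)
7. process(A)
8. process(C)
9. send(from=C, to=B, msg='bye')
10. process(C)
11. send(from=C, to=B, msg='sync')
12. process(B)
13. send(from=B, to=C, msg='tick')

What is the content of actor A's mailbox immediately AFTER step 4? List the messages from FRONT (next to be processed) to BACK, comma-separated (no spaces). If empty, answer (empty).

After 1 (send(from=A, to=C, msg='ack')): A:[] B:[] C:[ack]
After 2 (process(A)): A:[] B:[] C:[ack]
After 3 (send(from=A, to=B, msg='resp')): A:[] B:[resp] C:[ack]
After 4 (process(B)): A:[] B:[] C:[ack]

(empty)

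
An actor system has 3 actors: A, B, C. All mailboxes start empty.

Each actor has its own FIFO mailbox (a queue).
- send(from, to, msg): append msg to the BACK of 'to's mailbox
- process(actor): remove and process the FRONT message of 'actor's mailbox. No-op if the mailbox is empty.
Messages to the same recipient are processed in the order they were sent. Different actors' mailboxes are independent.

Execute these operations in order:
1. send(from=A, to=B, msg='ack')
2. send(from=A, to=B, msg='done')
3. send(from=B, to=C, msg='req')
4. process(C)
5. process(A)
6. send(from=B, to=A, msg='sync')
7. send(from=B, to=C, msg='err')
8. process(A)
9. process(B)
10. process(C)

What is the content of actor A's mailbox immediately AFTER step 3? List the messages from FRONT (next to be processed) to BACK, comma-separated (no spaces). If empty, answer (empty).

After 1 (send(from=A, to=B, msg='ack')): A:[] B:[ack] C:[]
After 2 (send(from=A, to=B, msg='done')): A:[] B:[ack,done] C:[]
After 3 (send(from=B, to=C, msg='req')): A:[] B:[ack,done] C:[req]

(empty)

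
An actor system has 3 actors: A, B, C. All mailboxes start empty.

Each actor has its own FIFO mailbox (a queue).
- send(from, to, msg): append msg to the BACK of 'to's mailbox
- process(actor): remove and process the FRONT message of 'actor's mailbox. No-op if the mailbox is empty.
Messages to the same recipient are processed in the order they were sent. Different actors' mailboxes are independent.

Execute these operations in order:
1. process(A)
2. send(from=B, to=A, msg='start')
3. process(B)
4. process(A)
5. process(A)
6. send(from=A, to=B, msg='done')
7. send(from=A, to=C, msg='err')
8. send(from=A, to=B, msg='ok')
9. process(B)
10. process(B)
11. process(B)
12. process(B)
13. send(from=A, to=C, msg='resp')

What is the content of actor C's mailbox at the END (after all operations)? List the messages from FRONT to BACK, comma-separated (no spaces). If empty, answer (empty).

Answer: err,resp

Derivation:
After 1 (process(A)): A:[] B:[] C:[]
After 2 (send(from=B, to=A, msg='start')): A:[start] B:[] C:[]
After 3 (process(B)): A:[start] B:[] C:[]
After 4 (process(A)): A:[] B:[] C:[]
After 5 (process(A)): A:[] B:[] C:[]
After 6 (send(from=A, to=B, msg='done')): A:[] B:[done] C:[]
After 7 (send(from=A, to=C, msg='err')): A:[] B:[done] C:[err]
After 8 (send(from=A, to=B, msg='ok')): A:[] B:[done,ok] C:[err]
After 9 (process(B)): A:[] B:[ok] C:[err]
After 10 (process(B)): A:[] B:[] C:[err]
After 11 (process(B)): A:[] B:[] C:[err]
After 12 (process(B)): A:[] B:[] C:[err]
After 13 (send(from=A, to=C, msg='resp')): A:[] B:[] C:[err,resp]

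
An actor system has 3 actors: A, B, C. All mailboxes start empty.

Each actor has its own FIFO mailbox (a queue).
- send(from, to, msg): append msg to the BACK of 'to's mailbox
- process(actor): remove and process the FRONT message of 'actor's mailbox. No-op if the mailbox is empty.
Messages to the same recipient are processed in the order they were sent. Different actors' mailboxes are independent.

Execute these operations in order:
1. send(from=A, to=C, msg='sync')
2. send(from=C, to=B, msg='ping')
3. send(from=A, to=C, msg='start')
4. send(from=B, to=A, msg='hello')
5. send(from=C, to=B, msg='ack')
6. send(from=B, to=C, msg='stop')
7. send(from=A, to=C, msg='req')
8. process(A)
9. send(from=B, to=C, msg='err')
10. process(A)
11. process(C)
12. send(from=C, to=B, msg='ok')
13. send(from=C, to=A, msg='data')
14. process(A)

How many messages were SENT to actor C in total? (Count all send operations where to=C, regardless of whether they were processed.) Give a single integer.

After 1 (send(from=A, to=C, msg='sync')): A:[] B:[] C:[sync]
After 2 (send(from=C, to=B, msg='ping')): A:[] B:[ping] C:[sync]
After 3 (send(from=A, to=C, msg='start')): A:[] B:[ping] C:[sync,start]
After 4 (send(from=B, to=A, msg='hello')): A:[hello] B:[ping] C:[sync,start]
After 5 (send(from=C, to=B, msg='ack')): A:[hello] B:[ping,ack] C:[sync,start]
After 6 (send(from=B, to=C, msg='stop')): A:[hello] B:[ping,ack] C:[sync,start,stop]
After 7 (send(from=A, to=C, msg='req')): A:[hello] B:[ping,ack] C:[sync,start,stop,req]
After 8 (process(A)): A:[] B:[ping,ack] C:[sync,start,stop,req]
After 9 (send(from=B, to=C, msg='err')): A:[] B:[ping,ack] C:[sync,start,stop,req,err]
After 10 (process(A)): A:[] B:[ping,ack] C:[sync,start,stop,req,err]
After 11 (process(C)): A:[] B:[ping,ack] C:[start,stop,req,err]
After 12 (send(from=C, to=B, msg='ok')): A:[] B:[ping,ack,ok] C:[start,stop,req,err]
After 13 (send(from=C, to=A, msg='data')): A:[data] B:[ping,ack,ok] C:[start,stop,req,err]
After 14 (process(A)): A:[] B:[ping,ack,ok] C:[start,stop,req,err]

Answer: 5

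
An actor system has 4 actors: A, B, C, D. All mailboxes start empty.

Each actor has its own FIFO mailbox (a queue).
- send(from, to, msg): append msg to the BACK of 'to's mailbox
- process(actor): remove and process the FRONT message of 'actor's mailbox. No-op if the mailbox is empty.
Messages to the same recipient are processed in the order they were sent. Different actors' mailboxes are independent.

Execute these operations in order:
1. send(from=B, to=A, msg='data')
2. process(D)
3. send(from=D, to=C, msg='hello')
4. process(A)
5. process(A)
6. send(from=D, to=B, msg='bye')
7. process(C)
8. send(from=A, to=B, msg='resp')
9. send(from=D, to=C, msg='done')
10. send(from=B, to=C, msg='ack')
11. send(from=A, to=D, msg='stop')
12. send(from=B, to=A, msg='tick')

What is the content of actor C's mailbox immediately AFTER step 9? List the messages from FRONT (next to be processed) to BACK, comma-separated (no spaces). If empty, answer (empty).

After 1 (send(from=B, to=A, msg='data')): A:[data] B:[] C:[] D:[]
After 2 (process(D)): A:[data] B:[] C:[] D:[]
After 3 (send(from=D, to=C, msg='hello')): A:[data] B:[] C:[hello] D:[]
After 4 (process(A)): A:[] B:[] C:[hello] D:[]
After 5 (process(A)): A:[] B:[] C:[hello] D:[]
After 6 (send(from=D, to=B, msg='bye')): A:[] B:[bye] C:[hello] D:[]
After 7 (process(C)): A:[] B:[bye] C:[] D:[]
After 8 (send(from=A, to=B, msg='resp')): A:[] B:[bye,resp] C:[] D:[]
After 9 (send(from=D, to=C, msg='done')): A:[] B:[bye,resp] C:[done] D:[]

done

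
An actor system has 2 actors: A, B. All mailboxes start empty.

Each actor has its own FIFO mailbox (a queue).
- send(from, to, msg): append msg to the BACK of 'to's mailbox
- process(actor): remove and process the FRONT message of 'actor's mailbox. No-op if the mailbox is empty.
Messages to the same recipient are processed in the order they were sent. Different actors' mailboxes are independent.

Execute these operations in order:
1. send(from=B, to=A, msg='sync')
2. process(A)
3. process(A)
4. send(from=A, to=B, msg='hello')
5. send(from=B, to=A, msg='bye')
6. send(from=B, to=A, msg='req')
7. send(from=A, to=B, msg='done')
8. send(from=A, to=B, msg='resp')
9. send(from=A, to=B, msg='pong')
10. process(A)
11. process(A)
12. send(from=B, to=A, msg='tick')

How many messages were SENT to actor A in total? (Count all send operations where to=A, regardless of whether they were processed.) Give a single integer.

After 1 (send(from=B, to=A, msg='sync')): A:[sync] B:[]
After 2 (process(A)): A:[] B:[]
After 3 (process(A)): A:[] B:[]
After 4 (send(from=A, to=B, msg='hello')): A:[] B:[hello]
After 5 (send(from=B, to=A, msg='bye')): A:[bye] B:[hello]
After 6 (send(from=B, to=A, msg='req')): A:[bye,req] B:[hello]
After 7 (send(from=A, to=B, msg='done')): A:[bye,req] B:[hello,done]
After 8 (send(from=A, to=B, msg='resp')): A:[bye,req] B:[hello,done,resp]
After 9 (send(from=A, to=B, msg='pong')): A:[bye,req] B:[hello,done,resp,pong]
After 10 (process(A)): A:[req] B:[hello,done,resp,pong]
After 11 (process(A)): A:[] B:[hello,done,resp,pong]
After 12 (send(from=B, to=A, msg='tick')): A:[tick] B:[hello,done,resp,pong]

Answer: 4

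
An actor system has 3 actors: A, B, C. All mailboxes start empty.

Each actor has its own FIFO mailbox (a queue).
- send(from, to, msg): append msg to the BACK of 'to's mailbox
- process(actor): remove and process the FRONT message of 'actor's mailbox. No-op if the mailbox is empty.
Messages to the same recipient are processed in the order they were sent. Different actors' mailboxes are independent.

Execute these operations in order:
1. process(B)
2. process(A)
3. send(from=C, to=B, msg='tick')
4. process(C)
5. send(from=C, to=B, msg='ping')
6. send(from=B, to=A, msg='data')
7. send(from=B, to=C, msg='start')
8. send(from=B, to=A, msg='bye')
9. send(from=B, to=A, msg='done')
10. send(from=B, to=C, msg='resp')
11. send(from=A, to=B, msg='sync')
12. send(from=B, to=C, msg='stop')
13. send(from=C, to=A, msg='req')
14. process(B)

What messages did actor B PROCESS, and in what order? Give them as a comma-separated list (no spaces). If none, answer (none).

After 1 (process(B)): A:[] B:[] C:[]
After 2 (process(A)): A:[] B:[] C:[]
After 3 (send(from=C, to=B, msg='tick')): A:[] B:[tick] C:[]
After 4 (process(C)): A:[] B:[tick] C:[]
After 5 (send(from=C, to=B, msg='ping')): A:[] B:[tick,ping] C:[]
After 6 (send(from=B, to=A, msg='data')): A:[data] B:[tick,ping] C:[]
After 7 (send(from=B, to=C, msg='start')): A:[data] B:[tick,ping] C:[start]
After 8 (send(from=B, to=A, msg='bye')): A:[data,bye] B:[tick,ping] C:[start]
After 9 (send(from=B, to=A, msg='done')): A:[data,bye,done] B:[tick,ping] C:[start]
After 10 (send(from=B, to=C, msg='resp')): A:[data,bye,done] B:[tick,ping] C:[start,resp]
After 11 (send(from=A, to=B, msg='sync')): A:[data,bye,done] B:[tick,ping,sync] C:[start,resp]
After 12 (send(from=B, to=C, msg='stop')): A:[data,bye,done] B:[tick,ping,sync] C:[start,resp,stop]
After 13 (send(from=C, to=A, msg='req')): A:[data,bye,done,req] B:[tick,ping,sync] C:[start,resp,stop]
After 14 (process(B)): A:[data,bye,done,req] B:[ping,sync] C:[start,resp,stop]

Answer: tick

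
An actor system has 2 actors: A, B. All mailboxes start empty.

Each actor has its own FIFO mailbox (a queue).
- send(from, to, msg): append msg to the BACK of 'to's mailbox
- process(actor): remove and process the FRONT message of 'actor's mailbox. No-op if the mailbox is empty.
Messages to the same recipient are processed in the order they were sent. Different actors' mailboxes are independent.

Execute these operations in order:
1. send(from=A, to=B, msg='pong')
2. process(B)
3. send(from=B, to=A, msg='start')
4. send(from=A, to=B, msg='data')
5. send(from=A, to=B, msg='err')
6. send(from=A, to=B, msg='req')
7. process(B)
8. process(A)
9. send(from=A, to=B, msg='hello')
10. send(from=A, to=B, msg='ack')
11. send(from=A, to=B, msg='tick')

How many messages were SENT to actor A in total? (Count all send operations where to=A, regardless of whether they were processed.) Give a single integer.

Answer: 1

Derivation:
After 1 (send(from=A, to=B, msg='pong')): A:[] B:[pong]
After 2 (process(B)): A:[] B:[]
After 3 (send(from=B, to=A, msg='start')): A:[start] B:[]
After 4 (send(from=A, to=B, msg='data')): A:[start] B:[data]
After 5 (send(from=A, to=B, msg='err')): A:[start] B:[data,err]
After 6 (send(from=A, to=B, msg='req')): A:[start] B:[data,err,req]
After 7 (process(B)): A:[start] B:[err,req]
After 8 (process(A)): A:[] B:[err,req]
After 9 (send(from=A, to=B, msg='hello')): A:[] B:[err,req,hello]
After 10 (send(from=A, to=B, msg='ack')): A:[] B:[err,req,hello,ack]
After 11 (send(from=A, to=B, msg='tick')): A:[] B:[err,req,hello,ack,tick]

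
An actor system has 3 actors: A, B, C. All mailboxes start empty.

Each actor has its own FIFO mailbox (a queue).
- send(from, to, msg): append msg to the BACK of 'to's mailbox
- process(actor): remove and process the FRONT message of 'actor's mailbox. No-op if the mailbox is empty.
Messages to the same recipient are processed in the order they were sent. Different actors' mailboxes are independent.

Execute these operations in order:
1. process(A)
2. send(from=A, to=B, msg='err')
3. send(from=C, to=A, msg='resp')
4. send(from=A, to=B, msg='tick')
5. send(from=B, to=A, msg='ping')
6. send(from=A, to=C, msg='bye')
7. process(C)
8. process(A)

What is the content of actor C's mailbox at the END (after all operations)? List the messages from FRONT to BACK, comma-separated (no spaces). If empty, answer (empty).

After 1 (process(A)): A:[] B:[] C:[]
After 2 (send(from=A, to=B, msg='err')): A:[] B:[err] C:[]
After 3 (send(from=C, to=A, msg='resp')): A:[resp] B:[err] C:[]
After 4 (send(from=A, to=B, msg='tick')): A:[resp] B:[err,tick] C:[]
After 5 (send(from=B, to=A, msg='ping')): A:[resp,ping] B:[err,tick] C:[]
After 6 (send(from=A, to=C, msg='bye')): A:[resp,ping] B:[err,tick] C:[bye]
After 7 (process(C)): A:[resp,ping] B:[err,tick] C:[]
After 8 (process(A)): A:[ping] B:[err,tick] C:[]

Answer: (empty)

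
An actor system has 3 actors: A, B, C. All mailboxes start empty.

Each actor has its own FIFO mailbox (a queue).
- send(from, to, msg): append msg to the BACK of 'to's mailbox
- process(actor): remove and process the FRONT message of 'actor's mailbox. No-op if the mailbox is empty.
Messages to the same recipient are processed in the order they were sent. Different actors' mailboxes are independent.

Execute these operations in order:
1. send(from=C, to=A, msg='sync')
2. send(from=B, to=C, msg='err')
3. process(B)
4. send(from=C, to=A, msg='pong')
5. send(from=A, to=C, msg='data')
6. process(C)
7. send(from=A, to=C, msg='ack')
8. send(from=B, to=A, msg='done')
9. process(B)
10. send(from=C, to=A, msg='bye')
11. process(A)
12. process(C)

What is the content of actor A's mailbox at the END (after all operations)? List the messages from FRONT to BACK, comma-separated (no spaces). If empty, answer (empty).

After 1 (send(from=C, to=A, msg='sync')): A:[sync] B:[] C:[]
After 2 (send(from=B, to=C, msg='err')): A:[sync] B:[] C:[err]
After 3 (process(B)): A:[sync] B:[] C:[err]
After 4 (send(from=C, to=A, msg='pong')): A:[sync,pong] B:[] C:[err]
After 5 (send(from=A, to=C, msg='data')): A:[sync,pong] B:[] C:[err,data]
After 6 (process(C)): A:[sync,pong] B:[] C:[data]
After 7 (send(from=A, to=C, msg='ack')): A:[sync,pong] B:[] C:[data,ack]
After 8 (send(from=B, to=A, msg='done')): A:[sync,pong,done] B:[] C:[data,ack]
After 9 (process(B)): A:[sync,pong,done] B:[] C:[data,ack]
After 10 (send(from=C, to=A, msg='bye')): A:[sync,pong,done,bye] B:[] C:[data,ack]
After 11 (process(A)): A:[pong,done,bye] B:[] C:[data,ack]
After 12 (process(C)): A:[pong,done,bye] B:[] C:[ack]

Answer: pong,done,bye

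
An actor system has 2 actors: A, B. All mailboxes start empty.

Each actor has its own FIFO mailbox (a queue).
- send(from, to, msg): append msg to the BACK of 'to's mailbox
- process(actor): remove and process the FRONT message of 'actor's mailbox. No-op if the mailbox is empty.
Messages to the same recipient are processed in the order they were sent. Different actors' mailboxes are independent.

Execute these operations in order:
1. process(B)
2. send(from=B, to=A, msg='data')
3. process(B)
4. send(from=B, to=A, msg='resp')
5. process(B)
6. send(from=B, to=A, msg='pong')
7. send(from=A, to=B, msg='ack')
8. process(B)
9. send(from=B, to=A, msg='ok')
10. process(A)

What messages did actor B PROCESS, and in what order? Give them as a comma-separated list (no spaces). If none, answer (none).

Answer: ack

Derivation:
After 1 (process(B)): A:[] B:[]
After 2 (send(from=B, to=A, msg='data')): A:[data] B:[]
After 3 (process(B)): A:[data] B:[]
After 4 (send(from=B, to=A, msg='resp')): A:[data,resp] B:[]
After 5 (process(B)): A:[data,resp] B:[]
After 6 (send(from=B, to=A, msg='pong')): A:[data,resp,pong] B:[]
After 7 (send(from=A, to=B, msg='ack')): A:[data,resp,pong] B:[ack]
After 8 (process(B)): A:[data,resp,pong] B:[]
After 9 (send(from=B, to=A, msg='ok')): A:[data,resp,pong,ok] B:[]
After 10 (process(A)): A:[resp,pong,ok] B:[]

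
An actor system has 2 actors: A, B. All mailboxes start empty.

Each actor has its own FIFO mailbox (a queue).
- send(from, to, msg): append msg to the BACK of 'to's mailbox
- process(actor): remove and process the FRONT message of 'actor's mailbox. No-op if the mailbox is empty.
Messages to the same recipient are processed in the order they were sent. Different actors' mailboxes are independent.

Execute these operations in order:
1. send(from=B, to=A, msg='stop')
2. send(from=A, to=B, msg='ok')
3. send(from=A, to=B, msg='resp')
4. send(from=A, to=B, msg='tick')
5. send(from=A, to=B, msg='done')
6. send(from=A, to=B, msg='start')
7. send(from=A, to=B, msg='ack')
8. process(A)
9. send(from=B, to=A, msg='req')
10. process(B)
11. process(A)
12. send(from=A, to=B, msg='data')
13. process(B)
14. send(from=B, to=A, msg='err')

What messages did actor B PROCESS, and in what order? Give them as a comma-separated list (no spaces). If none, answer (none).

After 1 (send(from=B, to=A, msg='stop')): A:[stop] B:[]
After 2 (send(from=A, to=B, msg='ok')): A:[stop] B:[ok]
After 3 (send(from=A, to=B, msg='resp')): A:[stop] B:[ok,resp]
After 4 (send(from=A, to=B, msg='tick')): A:[stop] B:[ok,resp,tick]
After 5 (send(from=A, to=B, msg='done')): A:[stop] B:[ok,resp,tick,done]
After 6 (send(from=A, to=B, msg='start')): A:[stop] B:[ok,resp,tick,done,start]
After 7 (send(from=A, to=B, msg='ack')): A:[stop] B:[ok,resp,tick,done,start,ack]
After 8 (process(A)): A:[] B:[ok,resp,tick,done,start,ack]
After 9 (send(from=B, to=A, msg='req')): A:[req] B:[ok,resp,tick,done,start,ack]
After 10 (process(B)): A:[req] B:[resp,tick,done,start,ack]
After 11 (process(A)): A:[] B:[resp,tick,done,start,ack]
After 12 (send(from=A, to=B, msg='data')): A:[] B:[resp,tick,done,start,ack,data]
After 13 (process(B)): A:[] B:[tick,done,start,ack,data]
After 14 (send(from=B, to=A, msg='err')): A:[err] B:[tick,done,start,ack,data]

Answer: ok,resp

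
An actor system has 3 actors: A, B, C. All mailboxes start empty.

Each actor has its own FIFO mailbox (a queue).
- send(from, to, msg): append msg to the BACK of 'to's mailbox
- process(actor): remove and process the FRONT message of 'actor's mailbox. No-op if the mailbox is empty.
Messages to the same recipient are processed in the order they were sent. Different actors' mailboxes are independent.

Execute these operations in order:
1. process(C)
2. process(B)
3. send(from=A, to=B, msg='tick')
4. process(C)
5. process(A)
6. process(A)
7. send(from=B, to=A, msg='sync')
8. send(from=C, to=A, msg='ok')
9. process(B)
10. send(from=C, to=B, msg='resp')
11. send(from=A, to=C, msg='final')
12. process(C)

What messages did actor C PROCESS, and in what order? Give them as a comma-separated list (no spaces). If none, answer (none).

After 1 (process(C)): A:[] B:[] C:[]
After 2 (process(B)): A:[] B:[] C:[]
After 3 (send(from=A, to=B, msg='tick')): A:[] B:[tick] C:[]
After 4 (process(C)): A:[] B:[tick] C:[]
After 5 (process(A)): A:[] B:[tick] C:[]
After 6 (process(A)): A:[] B:[tick] C:[]
After 7 (send(from=B, to=A, msg='sync')): A:[sync] B:[tick] C:[]
After 8 (send(from=C, to=A, msg='ok')): A:[sync,ok] B:[tick] C:[]
After 9 (process(B)): A:[sync,ok] B:[] C:[]
After 10 (send(from=C, to=B, msg='resp')): A:[sync,ok] B:[resp] C:[]
After 11 (send(from=A, to=C, msg='final')): A:[sync,ok] B:[resp] C:[final]
After 12 (process(C)): A:[sync,ok] B:[resp] C:[]

Answer: final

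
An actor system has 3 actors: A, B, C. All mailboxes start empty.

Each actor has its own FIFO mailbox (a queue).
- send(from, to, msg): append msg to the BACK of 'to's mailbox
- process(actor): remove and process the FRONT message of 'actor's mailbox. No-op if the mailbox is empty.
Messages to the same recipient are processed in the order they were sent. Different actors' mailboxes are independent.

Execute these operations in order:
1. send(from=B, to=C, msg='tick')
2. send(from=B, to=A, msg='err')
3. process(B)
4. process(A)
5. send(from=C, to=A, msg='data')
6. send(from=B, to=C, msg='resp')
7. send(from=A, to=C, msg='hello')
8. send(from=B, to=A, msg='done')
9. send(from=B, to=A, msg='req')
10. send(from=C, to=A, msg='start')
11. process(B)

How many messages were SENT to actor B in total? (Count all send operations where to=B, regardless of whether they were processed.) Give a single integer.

After 1 (send(from=B, to=C, msg='tick')): A:[] B:[] C:[tick]
After 2 (send(from=B, to=A, msg='err')): A:[err] B:[] C:[tick]
After 3 (process(B)): A:[err] B:[] C:[tick]
After 4 (process(A)): A:[] B:[] C:[tick]
After 5 (send(from=C, to=A, msg='data')): A:[data] B:[] C:[tick]
After 6 (send(from=B, to=C, msg='resp')): A:[data] B:[] C:[tick,resp]
After 7 (send(from=A, to=C, msg='hello')): A:[data] B:[] C:[tick,resp,hello]
After 8 (send(from=B, to=A, msg='done')): A:[data,done] B:[] C:[tick,resp,hello]
After 9 (send(from=B, to=A, msg='req')): A:[data,done,req] B:[] C:[tick,resp,hello]
After 10 (send(from=C, to=A, msg='start')): A:[data,done,req,start] B:[] C:[tick,resp,hello]
After 11 (process(B)): A:[data,done,req,start] B:[] C:[tick,resp,hello]

Answer: 0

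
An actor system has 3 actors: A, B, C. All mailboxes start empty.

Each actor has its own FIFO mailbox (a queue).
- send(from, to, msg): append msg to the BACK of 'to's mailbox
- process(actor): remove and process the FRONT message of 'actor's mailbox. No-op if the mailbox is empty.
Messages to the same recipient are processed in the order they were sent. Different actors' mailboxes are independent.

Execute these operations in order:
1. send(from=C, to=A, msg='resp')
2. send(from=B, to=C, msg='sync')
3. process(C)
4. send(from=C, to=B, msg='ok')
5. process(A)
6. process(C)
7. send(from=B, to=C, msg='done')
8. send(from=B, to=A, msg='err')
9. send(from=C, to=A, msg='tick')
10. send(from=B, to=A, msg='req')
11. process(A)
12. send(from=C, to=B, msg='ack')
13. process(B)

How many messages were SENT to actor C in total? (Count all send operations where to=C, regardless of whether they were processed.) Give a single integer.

Answer: 2

Derivation:
After 1 (send(from=C, to=A, msg='resp')): A:[resp] B:[] C:[]
After 2 (send(from=B, to=C, msg='sync')): A:[resp] B:[] C:[sync]
After 3 (process(C)): A:[resp] B:[] C:[]
After 4 (send(from=C, to=B, msg='ok')): A:[resp] B:[ok] C:[]
After 5 (process(A)): A:[] B:[ok] C:[]
After 6 (process(C)): A:[] B:[ok] C:[]
After 7 (send(from=B, to=C, msg='done')): A:[] B:[ok] C:[done]
After 8 (send(from=B, to=A, msg='err')): A:[err] B:[ok] C:[done]
After 9 (send(from=C, to=A, msg='tick')): A:[err,tick] B:[ok] C:[done]
After 10 (send(from=B, to=A, msg='req')): A:[err,tick,req] B:[ok] C:[done]
After 11 (process(A)): A:[tick,req] B:[ok] C:[done]
After 12 (send(from=C, to=B, msg='ack')): A:[tick,req] B:[ok,ack] C:[done]
After 13 (process(B)): A:[tick,req] B:[ack] C:[done]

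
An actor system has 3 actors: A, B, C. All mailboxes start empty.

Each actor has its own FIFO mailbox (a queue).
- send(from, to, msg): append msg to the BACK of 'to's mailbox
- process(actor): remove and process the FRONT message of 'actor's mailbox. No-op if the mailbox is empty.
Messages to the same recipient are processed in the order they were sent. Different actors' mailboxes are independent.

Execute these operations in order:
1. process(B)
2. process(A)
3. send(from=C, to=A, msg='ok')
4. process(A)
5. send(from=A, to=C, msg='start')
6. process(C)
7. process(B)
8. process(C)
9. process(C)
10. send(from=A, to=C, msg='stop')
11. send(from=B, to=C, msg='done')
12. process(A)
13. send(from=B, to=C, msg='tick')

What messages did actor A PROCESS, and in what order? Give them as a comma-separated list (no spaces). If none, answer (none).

Answer: ok

Derivation:
After 1 (process(B)): A:[] B:[] C:[]
After 2 (process(A)): A:[] B:[] C:[]
After 3 (send(from=C, to=A, msg='ok')): A:[ok] B:[] C:[]
After 4 (process(A)): A:[] B:[] C:[]
After 5 (send(from=A, to=C, msg='start')): A:[] B:[] C:[start]
After 6 (process(C)): A:[] B:[] C:[]
After 7 (process(B)): A:[] B:[] C:[]
After 8 (process(C)): A:[] B:[] C:[]
After 9 (process(C)): A:[] B:[] C:[]
After 10 (send(from=A, to=C, msg='stop')): A:[] B:[] C:[stop]
After 11 (send(from=B, to=C, msg='done')): A:[] B:[] C:[stop,done]
After 12 (process(A)): A:[] B:[] C:[stop,done]
After 13 (send(from=B, to=C, msg='tick')): A:[] B:[] C:[stop,done,tick]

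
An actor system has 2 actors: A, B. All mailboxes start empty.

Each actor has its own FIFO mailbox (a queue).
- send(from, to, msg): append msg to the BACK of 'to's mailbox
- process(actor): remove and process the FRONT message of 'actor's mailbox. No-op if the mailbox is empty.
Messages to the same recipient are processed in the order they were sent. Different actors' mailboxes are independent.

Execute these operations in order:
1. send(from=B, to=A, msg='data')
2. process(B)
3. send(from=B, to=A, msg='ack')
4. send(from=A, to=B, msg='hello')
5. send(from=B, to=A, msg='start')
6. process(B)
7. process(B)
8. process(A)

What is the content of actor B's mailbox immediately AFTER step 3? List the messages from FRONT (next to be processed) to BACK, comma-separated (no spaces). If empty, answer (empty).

After 1 (send(from=B, to=A, msg='data')): A:[data] B:[]
After 2 (process(B)): A:[data] B:[]
After 3 (send(from=B, to=A, msg='ack')): A:[data,ack] B:[]

(empty)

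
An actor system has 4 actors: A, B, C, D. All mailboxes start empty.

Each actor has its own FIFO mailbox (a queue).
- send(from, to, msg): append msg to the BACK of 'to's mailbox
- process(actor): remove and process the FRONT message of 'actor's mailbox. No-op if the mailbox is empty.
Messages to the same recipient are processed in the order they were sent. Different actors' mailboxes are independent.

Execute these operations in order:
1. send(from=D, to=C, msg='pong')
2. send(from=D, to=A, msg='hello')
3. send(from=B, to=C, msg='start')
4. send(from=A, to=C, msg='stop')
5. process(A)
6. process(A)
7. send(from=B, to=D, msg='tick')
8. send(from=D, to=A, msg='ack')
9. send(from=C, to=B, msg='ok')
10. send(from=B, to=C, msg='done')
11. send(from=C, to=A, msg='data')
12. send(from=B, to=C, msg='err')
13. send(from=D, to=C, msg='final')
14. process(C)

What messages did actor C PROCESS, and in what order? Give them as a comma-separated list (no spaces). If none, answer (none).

After 1 (send(from=D, to=C, msg='pong')): A:[] B:[] C:[pong] D:[]
After 2 (send(from=D, to=A, msg='hello')): A:[hello] B:[] C:[pong] D:[]
After 3 (send(from=B, to=C, msg='start')): A:[hello] B:[] C:[pong,start] D:[]
After 4 (send(from=A, to=C, msg='stop')): A:[hello] B:[] C:[pong,start,stop] D:[]
After 5 (process(A)): A:[] B:[] C:[pong,start,stop] D:[]
After 6 (process(A)): A:[] B:[] C:[pong,start,stop] D:[]
After 7 (send(from=B, to=D, msg='tick')): A:[] B:[] C:[pong,start,stop] D:[tick]
After 8 (send(from=D, to=A, msg='ack')): A:[ack] B:[] C:[pong,start,stop] D:[tick]
After 9 (send(from=C, to=B, msg='ok')): A:[ack] B:[ok] C:[pong,start,stop] D:[tick]
After 10 (send(from=B, to=C, msg='done')): A:[ack] B:[ok] C:[pong,start,stop,done] D:[tick]
After 11 (send(from=C, to=A, msg='data')): A:[ack,data] B:[ok] C:[pong,start,stop,done] D:[tick]
After 12 (send(from=B, to=C, msg='err')): A:[ack,data] B:[ok] C:[pong,start,stop,done,err] D:[tick]
After 13 (send(from=D, to=C, msg='final')): A:[ack,data] B:[ok] C:[pong,start,stop,done,err,final] D:[tick]
After 14 (process(C)): A:[ack,data] B:[ok] C:[start,stop,done,err,final] D:[tick]

Answer: pong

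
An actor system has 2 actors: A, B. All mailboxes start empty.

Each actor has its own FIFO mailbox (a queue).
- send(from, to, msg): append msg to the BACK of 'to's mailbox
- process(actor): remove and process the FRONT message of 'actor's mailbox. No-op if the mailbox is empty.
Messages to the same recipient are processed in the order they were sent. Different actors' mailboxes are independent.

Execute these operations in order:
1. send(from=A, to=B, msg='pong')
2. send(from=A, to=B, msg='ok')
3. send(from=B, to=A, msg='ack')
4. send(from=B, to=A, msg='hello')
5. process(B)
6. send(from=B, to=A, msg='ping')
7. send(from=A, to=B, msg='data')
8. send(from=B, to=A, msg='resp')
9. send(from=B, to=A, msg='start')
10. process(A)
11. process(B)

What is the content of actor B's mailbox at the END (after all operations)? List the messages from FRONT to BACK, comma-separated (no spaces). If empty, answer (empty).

After 1 (send(from=A, to=B, msg='pong')): A:[] B:[pong]
After 2 (send(from=A, to=B, msg='ok')): A:[] B:[pong,ok]
After 3 (send(from=B, to=A, msg='ack')): A:[ack] B:[pong,ok]
After 4 (send(from=B, to=A, msg='hello')): A:[ack,hello] B:[pong,ok]
After 5 (process(B)): A:[ack,hello] B:[ok]
After 6 (send(from=B, to=A, msg='ping')): A:[ack,hello,ping] B:[ok]
After 7 (send(from=A, to=B, msg='data')): A:[ack,hello,ping] B:[ok,data]
After 8 (send(from=B, to=A, msg='resp')): A:[ack,hello,ping,resp] B:[ok,data]
After 9 (send(from=B, to=A, msg='start')): A:[ack,hello,ping,resp,start] B:[ok,data]
After 10 (process(A)): A:[hello,ping,resp,start] B:[ok,data]
After 11 (process(B)): A:[hello,ping,resp,start] B:[data]

Answer: data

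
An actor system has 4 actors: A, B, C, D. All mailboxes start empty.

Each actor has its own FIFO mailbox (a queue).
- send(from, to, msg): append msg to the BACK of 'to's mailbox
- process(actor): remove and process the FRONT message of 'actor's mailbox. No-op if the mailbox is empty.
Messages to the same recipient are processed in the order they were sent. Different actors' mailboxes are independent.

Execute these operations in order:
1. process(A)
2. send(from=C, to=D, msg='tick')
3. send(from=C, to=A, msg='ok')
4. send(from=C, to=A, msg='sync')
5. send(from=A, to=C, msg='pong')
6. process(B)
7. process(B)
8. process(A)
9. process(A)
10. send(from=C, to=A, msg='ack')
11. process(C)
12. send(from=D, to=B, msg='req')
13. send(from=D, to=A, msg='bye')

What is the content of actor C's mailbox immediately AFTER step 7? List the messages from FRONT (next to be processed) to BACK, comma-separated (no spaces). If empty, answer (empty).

After 1 (process(A)): A:[] B:[] C:[] D:[]
After 2 (send(from=C, to=D, msg='tick')): A:[] B:[] C:[] D:[tick]
After 3 (send(from=C, to=A, msg='ok')): A:[ok] B:[] C:[] D:[tick]
After 4 (send(from=C, to=A, msg='sync')): A:[ok,sync] B:[] C:[] D:[tick]
After 5 (send(from=A, to=C, msg='pong')): A:[ok,sync] B:[] C:[pong] D:[tick]
After 6 (process(B)): A:[ok,sync] B:[] C:[pong] D:[tick]
After 7 (process(B)): A:[ok,sync] B:[] C:[pong] D:[tick]

pong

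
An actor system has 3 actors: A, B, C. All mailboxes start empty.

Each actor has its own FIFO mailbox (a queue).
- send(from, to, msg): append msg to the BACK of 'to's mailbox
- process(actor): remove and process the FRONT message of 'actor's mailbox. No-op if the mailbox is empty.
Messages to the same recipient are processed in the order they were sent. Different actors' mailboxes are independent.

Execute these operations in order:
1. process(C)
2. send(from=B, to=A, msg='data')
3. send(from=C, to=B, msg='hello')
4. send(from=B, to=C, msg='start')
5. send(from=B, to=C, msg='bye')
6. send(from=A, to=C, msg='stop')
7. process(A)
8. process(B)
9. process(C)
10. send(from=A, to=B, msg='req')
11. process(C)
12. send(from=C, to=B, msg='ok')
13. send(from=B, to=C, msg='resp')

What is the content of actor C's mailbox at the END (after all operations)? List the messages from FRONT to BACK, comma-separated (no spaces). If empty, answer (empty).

After 1 (process(C)): A:[] B:[] C:[]
After 2 (send(from=B, to=A, msg='data')): A:[data] B:[] C:[]
After 3 (send(from=C, to=B, msg='hello')): A:[data] B:[hello] C:[]
After 4 (send(from=B, to=C, msg='start')): A:[data] B:[hello] C:[start]
After 5 (send(from=B, to=C, msg='bye')): A:[data] B:[hello] C:[start,bye]
After 6 (send(from=A, to=C, msg='stop')): A:[data] B:[hello] C:[start,bye,stop]
After 7 (process(A)): A:[] B:[hello] C:[start,bye,stop]
After 8 (process(B)): A:[] B:[] C:[start,bye,stop]
After 9 (process(C)): A:[] B:[] C:[bye,stop]
After 10 (send(from=A, to=B, msg='req')): A:[] B:[req] C:[bye,stop]
After 11 (process(C)): A:[] B:[req] C:[stop]
After 12 (send(from=C, to=B, msg='ok')): A:[] B:[req,ok] C:[stop]
After 13 (send(from=B, to=C, msg='resp')): A:[] B:[req,ok] C:[stop,resp]

Answer: stop,resp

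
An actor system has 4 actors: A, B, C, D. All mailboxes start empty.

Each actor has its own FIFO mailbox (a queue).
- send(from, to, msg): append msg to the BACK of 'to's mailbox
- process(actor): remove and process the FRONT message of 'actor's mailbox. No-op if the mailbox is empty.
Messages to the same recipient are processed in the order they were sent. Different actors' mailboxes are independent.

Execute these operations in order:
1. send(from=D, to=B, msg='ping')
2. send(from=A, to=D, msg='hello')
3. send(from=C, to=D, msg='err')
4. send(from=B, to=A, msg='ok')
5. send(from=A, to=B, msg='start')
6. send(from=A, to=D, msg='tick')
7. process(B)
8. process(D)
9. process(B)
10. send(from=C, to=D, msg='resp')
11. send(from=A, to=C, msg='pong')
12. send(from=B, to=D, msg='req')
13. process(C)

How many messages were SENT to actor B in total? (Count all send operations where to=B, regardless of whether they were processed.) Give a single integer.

After 1 (send(from=D, to=B, msg='ping')): A:[] B:[ping] C:[] D:[]
After 2 (send(from=A, to=D, msg='hello')): A:[] B:[ping] C:[] D:[hello]
After 3 (send(from=C, to=D, msg='err')): A:[] B:[ping] C:[] D:[hello,err]
After 4 (send(from=B, to=A, msg='ok')): A:[ok] B:[ping] C:[] D:[hello,err]
After 5 (send(from=A, to=B, msg='start')): A:[ok] B:[ping,start] C:[] D:[hello,err]
After 6 (send(from=A, to=D, msg='tick')): A:[ok] B:[ping,start] C:[] D:[hello,err,tick]
After 7 (process(B)): A:[ok] B:[start] C:[] D:[hello,err,tick]
After 8 (process(D)): A:[ok] B:[start] C:[] D:[err,tick]
After 9 (process(B)): A:[ok] B:[] C:[] D:[err,tick]
After 10 (send(from=C, to=D, msg='resp')): A:[ok] B:[] C:[] D:[err,tick,resp]
After 11 (send(from=A, to=C, msg='pong')): A:[ok] B:[] C:[pong] D:[err,tick,resp]
After 12 (send(from=B, to=D, msg='req')): A:[ok] B:[] C:[pong] D:[err,tick,resp,req]
After 13 (process(C)): A:[ok] B:[] C:[] D:[err,tick,resp,req]

Answer: 2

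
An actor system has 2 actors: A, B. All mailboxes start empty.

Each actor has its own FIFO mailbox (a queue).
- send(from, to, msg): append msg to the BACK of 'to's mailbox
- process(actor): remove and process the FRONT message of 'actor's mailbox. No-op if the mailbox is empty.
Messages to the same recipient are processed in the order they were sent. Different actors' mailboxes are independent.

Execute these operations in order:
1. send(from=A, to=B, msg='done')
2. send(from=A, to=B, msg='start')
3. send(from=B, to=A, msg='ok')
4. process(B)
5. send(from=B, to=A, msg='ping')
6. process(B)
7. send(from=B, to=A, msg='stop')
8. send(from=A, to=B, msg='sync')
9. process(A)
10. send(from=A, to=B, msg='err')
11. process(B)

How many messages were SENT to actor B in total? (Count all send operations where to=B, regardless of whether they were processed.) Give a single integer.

Answer: 4

Derivation:
After 1 (send(from=A, to=B, msg='done')): A:[] B:[done]
After 2 (send(from=A, to=B, msg='start')): A:[] B:[done,start]
After 3 (send(from=B, to=A, msg='ok')): A:[ok] B:[done,start]
After 4 (process(B)): A:[ok] B:[start]
After 5 (send(from=B, to=A, msg='ping')): A:[ok,ping] B:[start]
After 6 (process(B)): A:[ok,ping] B:[]
After 7 (send(from=B, to=A, msg='stop')): A:[ok,ping,stop] B:[]
After 8 (send(from=A, to=B, msg='sync')): A:[ok,ping,stop] B:[sync]
After 9 (process(A)): A:[ping,stop] B:[sync]
After 10 (send(from=A, to=B, msg='err')): A:[ping,stop] B:[sync,err]
After 11 (process(B)): A:[ping,stop] B:[err]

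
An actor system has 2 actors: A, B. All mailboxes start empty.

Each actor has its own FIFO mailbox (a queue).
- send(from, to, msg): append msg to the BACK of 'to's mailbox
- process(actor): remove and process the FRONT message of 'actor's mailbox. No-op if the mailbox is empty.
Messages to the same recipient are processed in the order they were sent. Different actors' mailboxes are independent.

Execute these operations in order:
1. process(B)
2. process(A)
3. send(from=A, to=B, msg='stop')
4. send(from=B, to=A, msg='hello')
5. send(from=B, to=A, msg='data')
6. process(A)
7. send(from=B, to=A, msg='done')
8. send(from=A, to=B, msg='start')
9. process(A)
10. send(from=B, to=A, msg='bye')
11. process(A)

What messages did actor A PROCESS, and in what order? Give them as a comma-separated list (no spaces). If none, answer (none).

After 1 (process(B)): A:[] B:[]
After 2 (process(A)): A:[] B:[]
After 3 (send(from=A, to=B, msg='stop')): A:[] B:[stop]
After 4 (send(from=B, to=A, msg='hello')): A:[hello] B:[stop]
After 5 (send(from=B, to=A, msg='data')): A:[hello,data] B:[stop]
After 6 (process(A)): A:[data] B:[stop]
After 7 (send(from=B, to=A, msg='done')): A:[data,done] B:[stop]
After 8 (send(from=A, to=B, msg='start')): A:[data,done] B:[stop,start]
After 9 (process(A)): A:[done] B:[stop,start]
After 10 (send(from=B, to=A, msg='bye')): A:[done,bye] B:[stop,start]
After 11 (process(A)): A:[bye] B:[stop,start]

Answer: hello,data,done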